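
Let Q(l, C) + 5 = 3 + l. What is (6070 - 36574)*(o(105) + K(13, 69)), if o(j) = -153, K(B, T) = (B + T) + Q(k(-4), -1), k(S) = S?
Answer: 2348808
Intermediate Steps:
Q(l, C) = -2 + l (Q(l, C) = -5 + (3 + l) = -2 + l)
K(B, T) = -6 + B + T (K(B, T) = (B + T) + (-2 - 4) = (B + T) - 6 = -6 + B + T)
(6070 - 36574)*(o(105) + K(13, 69)) = (6070 - 36574)*(-153 + (-6 + 13 + 69)) = -30504*(-153 + 76) = -30504*(-77) = 2348808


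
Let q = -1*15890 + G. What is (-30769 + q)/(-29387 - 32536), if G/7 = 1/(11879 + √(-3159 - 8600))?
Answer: 6584629978447/8738722375200 + 7*I*√11759/8738722375200 ≈ 0.7535 + 8.6863e-11*I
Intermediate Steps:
G = 7/(11879 + I*√11759) (G = 7/(11879 + √(-3159 - 8600)) = 7/(11879 + √(-11759)) = 7/(11879 + I*√11759) ≈ 0.00058923 - 5.3788e-6*I)
q = -2242434852847/141122400 - 7*I*√11759/141122400 (q = -1*15890 + (83153/141122400 - 7*I*√11759/141122400) = -15890 + (83153/141122400 - 7*I*√11759/141122400) = -2242434852847/141122400 - 7*I*√11759/141122400 ≈ -15890.0 - 5.3788e-6*I)
(-30769 + q)/(-29387 - 32536) = (-30769 + (-2242434852847/141122400 - 7*I*√11759/141122400))/(-29387 - 32536) = (-6584629978447/141122400 - 7*I*√11759/141122400)/(-61923) = (-6584629978447/141122400 - 7*I*√11759/141122400)*(-1/61923) = 6584629978447/8738722375200 + 7*I*√11759/8738722375200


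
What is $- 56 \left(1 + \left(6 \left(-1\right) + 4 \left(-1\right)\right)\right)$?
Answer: $504$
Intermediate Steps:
$- 56 \left(1 + \left(6 \left(-1\right) + 4 \left(-1\right)\right)\right) = - 56 \left(1 - 10\right) = \left(-56\right) \left(-9\right) = 504$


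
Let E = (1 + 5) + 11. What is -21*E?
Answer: -357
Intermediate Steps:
E = 17 (E = 6 + 11 = 17)
-21*E = -21*17 = -357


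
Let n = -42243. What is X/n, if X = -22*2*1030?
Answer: 45320/42243 ≈ 1.0728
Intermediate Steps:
X = -45320 (X = -44*1030 = -45320)
X/n = -45320/(-42243) = -45320*(-1/42243) = 45320/42243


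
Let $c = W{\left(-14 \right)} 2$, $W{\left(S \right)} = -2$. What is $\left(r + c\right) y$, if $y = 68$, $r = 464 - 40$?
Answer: $28560$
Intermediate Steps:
$r = 424$ ($r = 464 - 40 = 424$)
$c = -4$ ($c = \left(-2\right) 2 = -4$)
$\left(r + c\right) y = \left(424 - 4\right) 68 = 420 \cdot 68 = 28560$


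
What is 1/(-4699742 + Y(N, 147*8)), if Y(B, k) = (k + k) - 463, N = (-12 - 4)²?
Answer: -1/4697853 ≈ -2.1286e-7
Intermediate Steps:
N = 256 (N = (-16)² = 256)
Y(B, k) = -463 + 2*k (Y(B, k) = 2*k - 463 = -463 + 2*k)
1/(-4699742 + Y(N, 147*8)) = 1/(-4699742 + (-463 + 2*(147*8))) = 1/(-4699742 + (-463 + 2*1176)) = 1/(-4699742 + (-463 + 2352)) = 1/(-4699742 + 1889) = 1/(-4697853) = -1/4697853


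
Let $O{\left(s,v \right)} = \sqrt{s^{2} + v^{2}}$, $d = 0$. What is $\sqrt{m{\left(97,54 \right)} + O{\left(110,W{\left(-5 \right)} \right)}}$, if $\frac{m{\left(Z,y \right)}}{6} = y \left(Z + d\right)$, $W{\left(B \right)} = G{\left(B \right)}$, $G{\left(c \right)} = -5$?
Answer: $\sqrt{31428 + 5 \sqrt{485}} \approx 177.59$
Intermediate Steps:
$W{\left(B \right)} = -5$
$m{\left(Z,y \right)} = 6 Z y$ ($m{\left(Z,y \right)} = 6 y \left(Z + 0\right) = 6 y Z = 6 Z y$)
$\sqrt{m{\left(97,54 \right)} + O{\left(110,W{\left(-5 \right)} \right)}} = \sqrt{6 \cdot 97 \cdot 54 + \sqrt{110^{2} + \left(-5\right)^{2}}} = \sqrt{31428 + \sqrt{12100 + 25}} = \sqrt{31428 + \sqrt{12125}} = \sqrt{31428 + 5 \sqrt{485}}$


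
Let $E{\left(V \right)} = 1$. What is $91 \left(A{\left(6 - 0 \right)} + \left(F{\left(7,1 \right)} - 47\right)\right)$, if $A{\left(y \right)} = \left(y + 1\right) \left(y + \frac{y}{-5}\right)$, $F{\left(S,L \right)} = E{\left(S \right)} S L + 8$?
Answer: $\frac{728}{5} \approx 145.6$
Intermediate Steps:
$F{\left(S,L \right)} = 8 + L S$ ($F{\left(S,L \right)} = 1 S L + 8 = S L + 8 = L S + 8 = 8 + L S$)
$A{\left(y \right)} = \frac{4 y \left(1 + y\right)}{5}$ ($A{\left(y \right)} = \left(1 + y\right) \left(y + y \left(- \frac{1}{5}\right)\right) = \left(1 + y\right) \left(y - \frac{y}{5}\right) = \left(1 + y\right) \frac{4 y}{5} = \frac{4 y \left(1 + y\right)}{5}$)
$91 \left(A{\left(6 - 0 \right)} + \left(F{\left(7,1 \right)} - 47\right)\right) = 91 \left(\frac{4 \left(6 - 0\right) \left(1 + \left(6 - 0\right)\right)}{5} + \left(\left(8 + 1 \cdot 7\right) - 47\right)\right) = 91 \left(\frac{4 \left(6 + 0\right) \left(1 + \left(6 + 0\right)\right)}{5} + \left(\left(8 + 7\right) - 47\right)\right) = 91 \left(\frac{4}{5} \cdot 6 \left(1 + 6\right) + \left(15 - 47\right)\right) = 91 \left(\frac{4}{5} \cdot 6 \cdot 7 - 32\right) = 91 \left(\frac{168}{5} - 32\right) = 91 \cdot \frac{8}{5} = \frac{728}{5}$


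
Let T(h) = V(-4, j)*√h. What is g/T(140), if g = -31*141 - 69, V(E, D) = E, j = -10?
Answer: 111*√35/7 ≈ 93.812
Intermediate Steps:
T(h) = -4*√h
g = -4440 (g = -4371 - 69 = -4440)
g/T(140) = -4440*(-√35/280) = -(-111)*√35/7 = 111*√35/7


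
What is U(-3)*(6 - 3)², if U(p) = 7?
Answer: 63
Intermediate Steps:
U(-3)*(6 - 3)² = 7*(6 - 3)² = 7*3² = 7*9 = 63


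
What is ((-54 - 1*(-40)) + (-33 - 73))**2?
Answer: 14400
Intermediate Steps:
((-54 - 1*(-40)) + (-33 - 73))**2 = ((-54 + 40) - 106)**2 = (-14 - 106)**2 = (-120)**2 = 14400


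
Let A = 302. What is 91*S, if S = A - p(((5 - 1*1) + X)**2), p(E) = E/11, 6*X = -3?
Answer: 1204749/44 ≈ 27381.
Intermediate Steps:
X = -1/2 (X = (1/6)*(-3) = -1/2 ≈ -0.50000)
p(E) = E/11 (p(E) = E*(1/11) = E/11)
S = 13239/44 (S = 302 - ((5 - 1*1) - 1/2)**2/11 = 302 - ((5 - 1) - 1/2)**2/11 = 302 - (4 - 1/2)**2/11 = 302 - (7/2)**2/11 = 302 - 49/(11*4) = 302 - 1*49/44 = 302 - 49/44 = 13239/44 ≈ 300.89)
91*S = 91*(13239/44) = 1204749/44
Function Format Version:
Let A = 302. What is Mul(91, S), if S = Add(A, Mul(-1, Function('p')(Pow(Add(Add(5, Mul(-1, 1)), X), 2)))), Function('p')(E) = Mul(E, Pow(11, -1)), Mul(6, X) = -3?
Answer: Rational(1204749, 44) ≈ 27381.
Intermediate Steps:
X = Rational(-1, 2) (X = Mul(Rational(1, 6), -3) = Rational(-1, 2) ≈ -0.50000)
Function('p')(E) = Mul(Rational(1, 11), E) (Function('p')(E) = Mul(E, Rational(1, 11)) = Mul(Rational(1, 11), E))
S = Rational(13239, 44) (S = Add(302, Mul(-1, Mul(Rational(1, 11), Pow(Add(Add(5, Mul(-1, 1)), Rational(-1, 2)), 2)))) = Add(302, Mul(-1, Mul(Rational(1, 11), Pow(Add(Add(5, -1), Rational(-1, 2)), 2)))) = Add(302, Mul(-1, Mul(Rational(1, 11), Pow(Add(4, Rational(-1, 2)), 2)))) = Add(302, Mul(-1, Mul(Rational(1, 11), Pow(Rational(7, 2), 2)))) = Add(302, Mul(-1, Mul(Rational(1, 11), Rational(49, 4)))) = Add(302, Mul(-1, Rational(49, 44))) = Add(302, Rational(-49, 44)) = Rational(13239, 44) ≈ 300.89)
Mul(91, S) = Mul(91, Rational(13239, 44)) = Rational(1204749, 44)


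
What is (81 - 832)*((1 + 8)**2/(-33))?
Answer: 20277/11 ≈ 1843.4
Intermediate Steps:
(81 - 832)*((1 + 8)**2/(-33)) = -751*9**2*(-1)/33 = -60831*(-1)/33 = -751*(-27/11) = 20277/11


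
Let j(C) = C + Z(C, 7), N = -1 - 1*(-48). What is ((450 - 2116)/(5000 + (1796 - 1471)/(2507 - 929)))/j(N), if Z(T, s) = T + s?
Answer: -2628948/796922825 ≈ -0.0032989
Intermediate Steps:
N = 47 (N = -1 + 48 = 47)
j(C) = 7 + 2*C (j(C) = C + (C + 7) = C + (7 + C) = 7 + 2*C)
((450 - 2116)/(5000 + (1796 - 1471)/(2507 - 929)))/j(N) = ((450 - 2116)/(5000 + (1796 - 1471)/(2507 - 929)))/(7 + 2*47) = (-1666/(5000 + 325/1578))/(7 + 94) = -1666/(5000 + 325*(1/1578))/101 = -1666/(5000 + 325/1578)*(1/101) = -1666/7890325/1578*(1/101) = -1666*1578/7890325*(1/101) = -2628948/7890325*1/101 = -2628948/796922825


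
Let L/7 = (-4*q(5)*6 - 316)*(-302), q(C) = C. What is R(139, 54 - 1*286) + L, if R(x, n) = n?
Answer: 921472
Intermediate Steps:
L = 921704 (L = 7*((-4*5*6 - 316)*(-302)) = 7*((-20*6 - 316)*(-302)) = 7*((-120 - 316)*(-302)) = 7*(-436*(-302)) = 7*131672 = 921704)
R(139, 54 - 1*286) + L = (54 - 1*286) + 921704 = (54 - 286) + 921704 = -232 + 921704 = 921472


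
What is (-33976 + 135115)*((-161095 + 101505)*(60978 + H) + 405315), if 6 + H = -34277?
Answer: -160846381848165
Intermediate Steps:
H = -34283 (H = -6 - 34277 = -34283)
(-33976 + 135115)*((-161095 + 101505)*(60978 + H) + 405315) = (-33976 + 135115)*((-161095 + 101505)*(60978 - 34283) + 405315) = 101139*(-59590*26695 + 405315) = 101139*(-1590755050 + 405315) = 101139*(-1590349735) = -160846381848165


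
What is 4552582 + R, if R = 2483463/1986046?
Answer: 9041639754235/1986046 ≈ 4.5526e+6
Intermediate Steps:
R = 2483463/1986046 (R = 2483463*(1/1986046) = 2483463/1986046 ≈ 1.2505)
4552582 + R = 4552582 + 2483463/1986046 = 9041639754235/1986046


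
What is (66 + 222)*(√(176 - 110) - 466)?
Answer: -134208 + 288*√66 ≈ -1.3187e+5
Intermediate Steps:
(66 + 222)*(√(176 - 110) - 466) = 288*(√66 - 466) = 288*(-466 + √66) = -134208 + 288*√66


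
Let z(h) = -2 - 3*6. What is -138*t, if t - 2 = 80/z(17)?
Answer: 276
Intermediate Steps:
z(h) = -20 (z(h) = -2 - 18 = -20)
t = -2 (t = 2 + 80/(-20) = 2 + 80*(-1/20) = 2 - 4 = -2)
-138*t = -138*(-2) = 276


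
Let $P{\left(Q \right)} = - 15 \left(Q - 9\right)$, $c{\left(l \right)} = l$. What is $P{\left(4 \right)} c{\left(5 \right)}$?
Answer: $375$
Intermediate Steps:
$P{\left(Q \right)} = 135 - 15 Q$ ($P{\left(Q \right)} = - 15 \left(-9 + Q\right) = 135 - 15 Q$)
$P{\left(4 \right)} c{\left(5 \right)} = \left(135 - 60\right) 5 = 75 \cdot 5 = 375$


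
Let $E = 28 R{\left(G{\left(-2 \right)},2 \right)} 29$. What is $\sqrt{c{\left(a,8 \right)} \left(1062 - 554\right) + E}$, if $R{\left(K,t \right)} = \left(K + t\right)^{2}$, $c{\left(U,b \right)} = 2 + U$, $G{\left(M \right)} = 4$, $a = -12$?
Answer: $2 \sqrt{6038} \approx 155.41$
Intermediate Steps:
$E = 29232$ ($E = 28 \left(4 + 2\right)^{2} \cdot 29 = 28 \cdot 6^{2} \cdot 29 = 28 \cdot 36 \cdot 29 = 1008 \cdot 29 = 29232$)
$\sqrt{c{\left(a,8 \right)} \left(1062 - 554\right) + E} = \sqrt{\left(2 - 12\right) \left(1062 - 554\right) + 29232} = \sqrt{\left(-10\right) 508 + 29232} = \sqrt{-5080 + 29232} = \sqrt{24152} = 2 \sqrt{6038}$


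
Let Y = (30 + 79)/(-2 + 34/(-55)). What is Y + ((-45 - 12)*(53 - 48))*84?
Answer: -3453355/144 ≈ -23982.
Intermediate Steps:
Y = -5995/144 (Y = 109/(-2 + 34*(-1/55)) = 109/(-2 - 34/55) = 109/(-144/55) = 109*(-55/144) = -5995/144 ≈ -41.632)
Y + ((-45 - 12)*(53 - 48))*84 = -5995/144 + ((-45 - 12)*(53 - 48))*84 = -5995/144 - 57*5*84 = -5995/144 - 285*84 = -5995/144 - 23940 = -3453355/144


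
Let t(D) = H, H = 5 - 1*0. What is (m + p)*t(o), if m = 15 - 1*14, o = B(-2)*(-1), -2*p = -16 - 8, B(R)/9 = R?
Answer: 65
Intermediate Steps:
B(R) = 9*R
p = 12 (p = -(-16 - 8)/2 = -1/2*(-24) = 12)
o = 18 (o = (9*(-2))*(-1) = -18*(-1) = 18)
H = 5 (H = 5 + 0 = 5)
t(D) = 5
m = 1 (m = 15 - 14 = 1)
(m + p)*t(o) = (1 + 12)*5 = 13*5 = 65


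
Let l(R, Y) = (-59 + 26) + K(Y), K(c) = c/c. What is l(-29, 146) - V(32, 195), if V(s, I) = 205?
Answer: -237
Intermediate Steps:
K(c) = 1
l(R, Y) = -32 (l(R, Y) = (-59 + 26) + 1 = -33 + 1 = -32)
l(-29, 146) - V(32, 195) = -32 - 1*205 = -32 - 205 = -237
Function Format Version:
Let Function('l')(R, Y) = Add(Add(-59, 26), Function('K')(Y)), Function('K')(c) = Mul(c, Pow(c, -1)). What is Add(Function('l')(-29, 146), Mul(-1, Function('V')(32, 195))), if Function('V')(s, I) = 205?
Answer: -237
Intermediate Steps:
Function('K')(c) = 1
Function('l')(R, Y) = -32 (Function('l')(R, Y) = Add(Add(-59, 26), 1) = Add(-33, 1) = -32)
Add(Function('l')(-29, 146), Mul(-1, Function('V')(32, 195))) = Add(-32, Mul(-1, 205)) = Add(-32, -205) = -237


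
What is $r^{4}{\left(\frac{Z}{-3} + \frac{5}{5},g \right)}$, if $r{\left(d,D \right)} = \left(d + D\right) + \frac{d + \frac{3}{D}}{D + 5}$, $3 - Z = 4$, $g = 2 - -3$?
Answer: $\frac{918609150481}{506250000} \approx 1814.5$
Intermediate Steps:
$g = 5$ ($g = 2 + 3 = 5$)
$Z = -1$ ($Z = 3 - 4 = -1$)
$r{\left(d,D \right)} = D + d + \frac{d + \frac{3}{D}}{5 + D}$ ($r{\left(d,D \right)} = \left(D + d\right) + \frac{d + \frac{3}{D}}{5 + D} = D + d + \frac{d + \frac{3}{D}}{5 + D}$)
$r^{4}{\left(\frac{Z}{-3} + \frac{5}{5},g \right)} = \left(\frac{3 + 5^{3} + 5 \cdot 5^{2} + \left(- \frac{1}{-3} + \frac{5}{5}\right) 5^{2} + 6 \cdot 5 \left(- \frac{1}{-3} + \frac{5}{5}\right)}{5 \left(5 + 5\right)}\right)^{4} = \left(\frac{3 + 125 + 5 \cdot 25 + \left(\left(-1\right) \left(- \frac{1}{3}\right) + 5 \cdot \frac{1}{5}\right) 25 + 6 \cdot 5 \left(\left(-1\right) \left(- \frac{1}{3}\right) + 5 \cdot \frac{1}{5}\right)}{5 \cdot 10}\right)^{4} = \left(\frac{1}{5} \cdot \frac{1}{10} \left(3 + 125 + 125 + \left(\frac{1}{3} + 1\right) 25 + 6 \cdot 5 \left(\frac{1}{3} + 1\right)\right)\right)^{4} = \left(\frac{1}{5} \cdot \frac{1}{10} \left(3 + 125 + 125 + \frac{4}{3} \cdot 25 + 6 \cdot 5 \cdot \frac{4}{3}\right)\right)^{4} = \left(\frac{1}{5} \cdot \frac{1}{10} \left(3 + 125 + 125 + \frac{100}{3} + 40\right)\right)^{4} = \left(\frac{1}{5} \cdot \frac{1}{10} \cdot \frac{979}{3}\right)^{4} = \left(\frac{979}{150}\right)^{4} = \frac{918609150481}{506250000}$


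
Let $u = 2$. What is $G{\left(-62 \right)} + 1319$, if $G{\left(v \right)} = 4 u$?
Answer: $1327$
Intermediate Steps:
$G{\left(v \right)} = 8$ ($G{\left(v \right)} = 4 \cdot 2 = 8$)
$G{\left(-62 \right)} + 1319 = 8 + 1319 = 1327$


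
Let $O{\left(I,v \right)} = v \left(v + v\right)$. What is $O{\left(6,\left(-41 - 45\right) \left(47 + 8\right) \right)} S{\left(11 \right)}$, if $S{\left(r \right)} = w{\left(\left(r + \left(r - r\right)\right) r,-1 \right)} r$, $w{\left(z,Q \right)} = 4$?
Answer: $1968815200$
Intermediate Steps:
$O{\left(I,v \right)} = 2 v^{2}$ ($O{\left(I,v \right)} = v 2 v = 2 v^{2}$)
$S{\left(r \right)} = 4 r$
$O{\left(6,\left(-41 - 45\right) \left(47 + 8\right) \right)} S{\left(11 \right)} = 2 \left(\left(-41 - 45\right) \left(47 + 8\right)\right)^{2} \cdot 4 \cdot 11 = 2 \left(\left(-86\right) 55\right)^{2} \cdot 44 = 2 \left(-4730\right)^{2} \cdot 44 = 2 \cdot 22372900 \cdot 44 = 44745800 \cdot 44 = 1968815200$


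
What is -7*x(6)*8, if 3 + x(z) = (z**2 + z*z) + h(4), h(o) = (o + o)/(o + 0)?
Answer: -3976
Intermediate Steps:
h(o) = 2 (h(o) = (2*o)/o = 2)
x(z) = -1 + 2*z**2 (x(z) = -3 + ((z**2 + z*z) + 2) = -3 + ((z**2 + z**2) + 2) = -3 + (2*z**2 + 2) = -3 + (2 + 2*z**2) = -1 + 2*z**2)
-7*x(6)*8 = -7*(-1 + 2*6**2)*8 = -7*(-1 + 2*36)*8 = -7*(-1 + 72)*8 = -7*71*8 = -497*8 = -3976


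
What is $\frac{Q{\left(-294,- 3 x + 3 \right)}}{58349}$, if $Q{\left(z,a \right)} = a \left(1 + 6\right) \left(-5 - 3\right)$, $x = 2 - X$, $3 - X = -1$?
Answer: $- \frac{504}{58349} \approx -0.0086377$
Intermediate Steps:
$X = 4$ ($X = 3 - -1 = 3 + 1 = 4$)
$x = -2$ ($x = 2 - 4 = -2$)
$Q{\left(z,a \right)} = - 56 a$ ($Q{\left(z,a \right)} = a 7 \left(-8\right) = a \left(-56\right) = - 56 a$)
$\frac{Q{\left(-294,- 3 x + 3 \right)}}{58349} = \frac{\left(-56\right) \left(\left(-3\right) \left(-2\right) + 3\right)}{58349} = - 56 \left(6 + 3\right) \frac{1}{58349} = \left(-56\right) 9 \cdot \frac{1}{58349} = \left(-504\right) \frac{1}{58349} = - \frac{504}{58349}$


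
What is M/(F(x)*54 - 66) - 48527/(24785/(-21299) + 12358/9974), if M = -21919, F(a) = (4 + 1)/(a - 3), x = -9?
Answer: -911986140070139/1416659502 ≈ -6.4376e+5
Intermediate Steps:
F(a) = 5/(-3 + a)
M/(F(x)*54 - 66) - 48527/(24785/(-21299) + 12358/9974) = -21919/((5/(-3 - 9))*54 - 66) - 48527/(24785/(-21299) + 12358/9974) = -21919/((5/(-12))*54 - 66) - 48527/(24785*(-1/21299) + 12358*(1/9974)) = -21919/((5*(-1/12))*54 - 66) - 48527/(-24785/21299 + 6179/4987) = -21919/(-5/12*54 - 66) - 48527/8003726/106218113 = -21919/(-45/2 - 66) - 48527*106218113/8003726 = -21919/(-177/2) - 5154446369551/8003726 = -21919*(-2/177) - 5154446369551/8003726 = 43838/177 - 5154446369551/8003726 = -911986140070139/1416659502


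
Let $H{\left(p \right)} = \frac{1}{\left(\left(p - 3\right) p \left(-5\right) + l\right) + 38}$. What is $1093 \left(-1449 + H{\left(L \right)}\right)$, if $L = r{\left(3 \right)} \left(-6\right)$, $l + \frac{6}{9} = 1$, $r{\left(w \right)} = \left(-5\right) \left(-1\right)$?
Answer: $- \frac{23336662674}{14735} \approx -1.5838 \cdot 10^{6}$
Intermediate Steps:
$r{\left(w \right)} = 5$
$l = \frac{1}{3}$ ($l = - \frac{2}{3} + 1 = \frac{1}{3} \approx 0.33333$)
$L = -30$ ($L = 5 \left(-6\right) = -30$)
$H{\left(p \right)} = \frac{1}{\frac{115}{3} - 5 p \left(-3 + p\right)}$ ($H{\left(p \right)} = \frac{1}{\left(\left(p - 3\right) p \left(-5\right) + \frac{1}{3}\right) + 38} = \frac{1}{\left(\left(-3 + p\right) p \left(-5\right) + \frac{1}{3}\right) + 38} = \frac{1}{\left(p \left(-3 + p\right) \left(-5\right) + \frac{1}{3}\right) + 38} = \frac{1}{\left(- 5 p \left(-3 + p\right) + \frac{1}{3}\right) + 38} = \frac{1}{\left(\frac{1}{3} - 5 p \left(-3 + p\right)\right) + 38} = \frac{1}{\frac{115}{3} - 5 p \left(-3 + p\right)}$)
$1093 \left(-1449 + H{\left(L \right)}\right) = 1093 \left(-1449 + \frac{3}{5 \left(23 - 3 \left(-30\right)^{2} + 9 \left(-30\right)\right)}\right) = 1093 \left(-1449 + \frac{3}{5 \left(23 - 2700 - 270\right)}\right) = 1093 \left(-1449 + \frac{3}{5 \left(-2947\right)}\right) = 1093 \left(-1449 + \frac{3}{5} \left(- \frac{1}{2947}\right)\right) = 1093 \left(-1449 - \frac{3}{14735}\right) = 1093 \left(- \frac{21351018}{14735}\right) = - \frac{23336662674}{14735}$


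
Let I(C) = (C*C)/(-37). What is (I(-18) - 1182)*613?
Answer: -27007554/37 ≈ -7.2993e+5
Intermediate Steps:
I(C) = -C²/37 (I(C) = C²*(-1/37) = -C²/37)
(I(-18) - 1182)*613 = (-1/37*(-18)² - 1182)*613 = (-1/37*324 - 1182)*613 = (-324/37 - 1182)*613 = -44058/37*613 = -27007554/37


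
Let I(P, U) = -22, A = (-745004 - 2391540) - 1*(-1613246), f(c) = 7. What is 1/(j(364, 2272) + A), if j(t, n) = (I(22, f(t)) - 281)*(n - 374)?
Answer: -1/2098392 ≈ -4.7656e-7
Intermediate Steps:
A = -1523298 (A = -3136544 + 1613246 = -1523298)
j(t, n) = 113322 - 303*n (j(t, n) = (-22 - 281)*(n - 374) = -303*(-374 + n) = 113322 - 303*n)
1/(j(364, 2272) + A) = 1/((113322 - 303*2272) - 1523298) = 1/((113322 - 688416) - 1523298) = 1/(-575094 - 1523298) = 1/(-2098392) = -1/2098392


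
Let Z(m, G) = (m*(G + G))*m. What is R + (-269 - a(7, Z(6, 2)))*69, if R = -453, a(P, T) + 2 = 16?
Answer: -19980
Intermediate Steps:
Z(m, G) = 2*G*m**2 (Z(m, G) = (m*(2*G))*m = (2*G*m)*m = 2*G*m**2)
a(P, T) = 14 (a(P, T) = -2 + 16 = 14)
R + (-269 - a(7, Z(6, 2)))*69 = -453 + (-269 - 1*14)*69 = -453 + (-269 - 14)*69 = -453 - 283*69 = -453 - 19527 = -19980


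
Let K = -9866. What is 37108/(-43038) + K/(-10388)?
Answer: 9783751/111769686 ≈ 0.087535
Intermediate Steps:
37108/(-43038) + K/(-10388) = 37108/(-43038) - 9866/(-10388) = 37108*(-1/43038) - 9866*(-1/10388) = -18554/21519 + 4933/5194 = 9783751/111769686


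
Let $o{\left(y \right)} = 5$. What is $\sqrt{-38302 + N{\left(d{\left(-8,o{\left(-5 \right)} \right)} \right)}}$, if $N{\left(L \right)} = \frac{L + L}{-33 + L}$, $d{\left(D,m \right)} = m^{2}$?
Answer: $\frac{i \sqrt{153233}}{2} \approx 195.72 i$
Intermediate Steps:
$N{\left(L \right)} = \frac{2 L}{-33 + L}$
$\sqrt{-38302 + N{\left(d{\left(-8,o{\left(-5 \right)} \right)} \right)}} = \sqrt{-38302 + \frac{2 \cdot 5^{2}}{-33 + 5^{2}}} = \sqrt{-38302 + 2 \cdot 25 \frac{1}{-33 + 25}} = \sqrt{-38302 + 2 \cdot 25 \frac{1}{-8}} = \sqrt{-38302 + 2 \cdot 25 \left(- \frac{1}{8}\right)} = \sqrt{-38302 - \frac{25}{4}} = \sqrt{- \frac{153233}{4}} = \frac{i \sqrt{153233}}{2}$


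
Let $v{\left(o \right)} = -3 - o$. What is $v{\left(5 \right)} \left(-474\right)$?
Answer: $3792$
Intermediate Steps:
$v{\left(5 \right)} \left(-474\right) = \left(-3 - 5\right) \left(-474\right) = \left(-8\right) \left(-474\right) = 3792$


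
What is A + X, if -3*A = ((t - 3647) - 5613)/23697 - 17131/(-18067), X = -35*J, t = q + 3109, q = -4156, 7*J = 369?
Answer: -2369939760703/1284401097 ≈ -1845.2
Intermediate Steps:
J = 369/7 (J = (1/7)*369 = 369/7 ≈ 52.714)
t = -1047 (t = -4156 + 3109 = -1047)
X = -1845 (X = -35*369/7 = -1845)
A = -219736738/1284401097 (A = -(((-1047 - 3647) - 5613)/23697 - 17131/(-18067))/3 = -((-4694 - 5613)*(1/23697) - 17131*(-1/18067))/3 = -(-10307*1/23697 + 17131/18067)/3 = -(-10307/23697 + 17131/18067)/3 = -1/3*219736738/428133699 = -219736738/1284401097 ≈ -0.17108)
A + X = -219736738/1284401097 - 1845 = -2369939760703/1284401097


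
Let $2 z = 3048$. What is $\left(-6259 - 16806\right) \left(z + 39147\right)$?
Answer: $-938076615$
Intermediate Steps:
$z = 1524$ ($z = \frac{1}{2} \cdot 3048 = 1524$)
$\left(-6259 - 16806\right) \left(z + 39147\right) = \left(-6259 - 16806\right) \left(1524 + 39147\right) = \left(-23065\right) 40671 = -938076615$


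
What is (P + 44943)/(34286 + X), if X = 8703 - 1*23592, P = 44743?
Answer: 89686/19397 ≈ 4.6237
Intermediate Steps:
X = -14889 (X = 8703 - 23592 = -14889)
(P + 44943)/(34286 + X) = (44743 + 44943)/(34286 - 14889) = 89686/19397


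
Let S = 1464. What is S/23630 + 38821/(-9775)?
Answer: -312467/79925 ≈ -3.9095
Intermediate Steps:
S/23630 + 38821/(-9775) = 1464/23630 + 38821/(-9775) = 1464*(1/23630) + 38821*(-1/9775) = 732/11815 - 38821/9775 = -312467/79925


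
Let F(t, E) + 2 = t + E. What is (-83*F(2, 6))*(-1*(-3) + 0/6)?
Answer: -1494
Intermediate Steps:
F(t, E) = -2 + E + t (F(t, E) = -2 + (t + E) = -2 + (E + t) = -2 + E + t)
(-83*F(2, 6))*(-1*(-3) + 0/6) = (-83*(-2 + 6 + 2))*(-1*(-3) + 0/6) = (-83*6)*(3 + 0*(⅙)) = -498*(3 + 0) = -498*3 = -1494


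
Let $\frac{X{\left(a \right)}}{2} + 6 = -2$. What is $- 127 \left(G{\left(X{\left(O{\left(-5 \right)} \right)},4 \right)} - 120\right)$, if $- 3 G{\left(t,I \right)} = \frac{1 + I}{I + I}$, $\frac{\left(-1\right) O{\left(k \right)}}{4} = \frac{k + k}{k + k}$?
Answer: $\frac{366395}{24} \approx 15266.0$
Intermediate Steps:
$O{\left(k \right)} = -4$ ($O{\left(k \right)} = - 4 \frac{k + k}{k + k} = - 4 \frac{2 k}{2 k} = - 4 \cdot 2 k \frac{1}{2 k} = \left(-4\right) 1 = -4$)
$X{\left(a \right)} = -16$ ($X{\left(a \right)} = -12 + 2 \left(-2\right) = -12 - 4 = -16$)
$G{\left(t,I \right)} = - \frac{1 + I}{6 I}$ ($G{\left(t,I \right)} = - \frac{\left(1 + I\right) \frac{1}{I + I}}{3} = - \frac{\left(1 + I\right) \frac{1}{2 I}}{3} = - \frac{\frac{1}{2} \frac{1}{I} \left(1 + I\right)}{3} = - \frac{1 + I}{6 I}$)
$- 127 \left(G{\left(X{\left(O{\left(-5 \right)} \right)},4 \right)} - 120\right) = - 127 \left(\frac{-1 - 4}{6 \cdot 4} - 120\right) = - 127 \left(\frac{1}{6} \cdot \frac{1}{4} \left(-1 - 4\right) - 120\right) = - 127 \left(\frac{1}{6} \cdot \frac{1}{4} \left(-5\right) - 120\right) = - 127 \left(- \frac{5}{24} - 120\right) = \left(-127\right) \left(- \frac{2885}{24}\right) = \frac{366395}{24}$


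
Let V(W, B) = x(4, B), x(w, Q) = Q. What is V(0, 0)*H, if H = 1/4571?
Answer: 0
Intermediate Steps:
V(W, B) = B
H = 1/4571 ≈ 0.00021877
V(0, 0)*H = 0*(1/4571) = 0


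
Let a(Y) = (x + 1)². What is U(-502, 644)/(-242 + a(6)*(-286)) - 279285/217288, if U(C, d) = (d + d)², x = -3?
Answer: -25775408063/21511512 ≈ -1198.2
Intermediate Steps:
a(Y) = 4 (a(Y) = (-3 + 1)² = (-2)² = 4)
U(C, d) = 4*d² (U(C, d) = (2*d)² = 4*d²)
U(-502, 644)/(-242 + a(6)*(-286)) - 279285/217288 = (4*644²)/(-242 + 4*(-286)) - 279285/217288 = (4*414736)/(-242 - 1144) - 279285*1/217288 = 1658944/(-1386) - 279285/217288 = 1658944*(-1/1386) - 279285/217288 = -118496/99 - 279285/217288 = -25775408063/21511512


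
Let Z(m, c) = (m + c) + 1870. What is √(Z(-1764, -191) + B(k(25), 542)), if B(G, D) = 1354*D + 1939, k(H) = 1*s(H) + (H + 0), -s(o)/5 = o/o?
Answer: √735722 ≈ 857.74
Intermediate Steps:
s(o) = -5 (s(o) = -5*o/o = -5*1 = -5)
k(H) = -5 + H (k(H) = 1*(-5) + (H + 0) = -5 + H)
Z(m, c) = 1870 + c + m (Z(m, c) = (c + m) + 1870 = 1870 + c + m)
B(G, D) = 1939 + 1354*D
√(Z(-1764, -191) + B(k(25), 542)) = √((1870 - 191 - 1764) + (1939 + 1354*542)) = √(-85 + (1939 + 733868)) = √(-85 + 735807) = √735722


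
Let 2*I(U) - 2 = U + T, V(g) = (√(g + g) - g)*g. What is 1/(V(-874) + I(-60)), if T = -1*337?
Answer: -3056294/2340574274601 + 6992*I*√437/2340574274601 ≈ -1.3058e-6 + 6.2448e-8*I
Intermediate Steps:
T = -337
V(g) = g*(-g + √2*√g) (V(g) = (√(2*g) - g)*g = (√2*√g - g)*g = (-g + √2*√g)*g = g*(-g + √2*√g))
I(U) = -335/2 + U/2 (I(U) = 1 + (U - 337)/2 = 1 + (-337 + U)/2 = 1 + (-337/2 + U/2) = -335/2 + U/2)
1/(V(-874) + I(-60)) = 1/((-1*(-874)² + √2*(-874)^(3/2)) + (-335/2 + (½)*(-60))) = 1/((-1*763876 + √2*(-874*I*√874)) + (-335/2 - 30)) = 1/((-763876 - 1748*I*√437) - 395/2) = 1/(-1528147/2 - 1748*I*√437)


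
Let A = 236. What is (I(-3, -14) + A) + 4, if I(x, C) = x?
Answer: 237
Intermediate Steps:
(I(-3, -14) + A) + 4 = (-3 + 236) + 4 = 233 + 4 = 237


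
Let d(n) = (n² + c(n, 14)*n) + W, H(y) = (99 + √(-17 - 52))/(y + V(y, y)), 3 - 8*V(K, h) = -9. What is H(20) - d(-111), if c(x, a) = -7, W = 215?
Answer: -572261/43 + 2*I*√69/43 ≈ -13308.0 + 0.38635*I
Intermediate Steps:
V(K, h) = 3/2 (V(K, h) = 3/8 - ⅛*(-9) = 3/8 + 9/8 = 3/2)
H(y) = (99 + I*√69)/(3/2 + y) (H(y) = (99 + √(-17 - 52))/(y + 3/2) = (99 + √(-69))/(3/2 + y) = (99 + I*√69)/(3/2 + y))
d(n) = 215 + n² - 7*n (d(n) = (n² - 7*n) + 215 = 215 + n² - 7*n)
H(20) - d(-111) = 2*(99 + I*√69)/(3 + 2*20) - (215 + (-111)² - 7*(-111)) = 2*(99 + I*√69)/(3 + 40) - (215 + 12321 + 777) = 2*(99 + I*√69)/43 - 1*13313 = 2*(1/43)*(99 + I*√69) - 13313 = (198/43 + 2*I*√69/43) - 13313 = -572261/43 + 2*I*√69/43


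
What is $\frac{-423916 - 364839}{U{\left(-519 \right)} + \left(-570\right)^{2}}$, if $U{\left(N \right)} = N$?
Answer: $- \frac{788755}{324381} \approx -2.4316$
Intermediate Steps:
$\frac{-423916 - 364839}{U{\left(-519 \right)} + \left(-570\right)^{2}} = \frac{-423916 - 364839}{-519 + \left(-570\right)^{2}} = - \frac{788755}{-519 + 324900} = - \frac{788755}{324381}$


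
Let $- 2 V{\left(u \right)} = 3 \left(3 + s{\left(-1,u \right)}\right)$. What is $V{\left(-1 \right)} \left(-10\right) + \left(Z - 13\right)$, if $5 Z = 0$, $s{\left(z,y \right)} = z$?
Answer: $17$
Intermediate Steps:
$Z = 0$ ($Z = \frac{1}{5} \cdot 0 = 0$)
$V{\left(u \right)} = -3$ ($V{\left(u \right)} = - \frac{3 \left(3 - 1\right)}{2} = - \frac{3 \cdot 2}{2} = \left(- \frac{1}{2}\right) 6 = -3$)
$V{\left(-1 \right)} \left(-10\right) + \left(Z - 13\right) = \left(-3\right) \left(-10\right) + \left(0 - 13\right) = 30 - 13 = 17$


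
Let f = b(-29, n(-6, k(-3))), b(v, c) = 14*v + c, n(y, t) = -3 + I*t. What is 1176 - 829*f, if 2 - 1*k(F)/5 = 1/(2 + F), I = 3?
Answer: 302932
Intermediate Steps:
k(F) = 10 - 5/(2 + F)
n(y, t) = -3 + 3*t
b(v, c) = c + 14*v
f = -364 (f = (-3 + 3*(5*(3 + 2*(-3))/(2 - 3))) + 14*(-29) = (-3 + 3*(5*(3 - 6)/(-1))) - 406 = (-3 + 3*(5*(-1)*(-3))) - 406 = (-3 + 3*15) - 406 = (-3 + 45) - 406 = 42 - 406 = -364)
1176 - 829*f = 1176 - 829*(-364) = 1176 + 301756 = 302932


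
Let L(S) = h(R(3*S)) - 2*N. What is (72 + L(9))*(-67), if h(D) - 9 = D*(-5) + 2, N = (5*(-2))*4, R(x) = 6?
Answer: -8911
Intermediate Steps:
N = -40 (N = -10*4 = -40)
h(D) = 11 - 5*D (h(D) = 9 + (D*(-5) + 2) = 9 + (-5*D + 2) = 9 + (2 - 5*D) = 11 - 5*D)
L(S) = 61 (L(S) = (11 - 5*6) - 2*(-40) = (11 - 30) + 80 = -19 + 80 = 61)
(72 + L(9))*(-67) = (72 + 61)*(-67) = 133*(-67) = -8911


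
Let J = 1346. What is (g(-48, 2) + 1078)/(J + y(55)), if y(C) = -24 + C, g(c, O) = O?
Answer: 40/51 ≈ 0.78431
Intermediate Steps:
(g(-48, 2) + 1078)/(J + y(55)) = (2 + 1078)/(1346 + (-24 + 55)) = 1080/(1346 + 31) = 1080/1377 = 1080*(1/1377) = 40/51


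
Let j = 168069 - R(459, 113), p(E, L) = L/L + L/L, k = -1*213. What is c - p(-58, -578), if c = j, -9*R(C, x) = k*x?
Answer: 496178/3 ≈ 1.6539e+5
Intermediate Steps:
k = -213
R(C, x) = 71*x/3 (R(C, x) = -(-71)*x/3 = 71*x/3)
p(E, L) = 2 (p(E, L) = 1 + 1 = 2)
j = 496184/3 (j = 168069 - 71*113/3 = 168069 - 1*8023/3 = 168069 - 8023/3 = 496184/3 ≈ 1.6539e+5)
c = 496184/3 ≈ 1.6539e+5
c - p(-58, -578) = 496184/3 - 1*2 = 496184/3 - 2 = 496178/3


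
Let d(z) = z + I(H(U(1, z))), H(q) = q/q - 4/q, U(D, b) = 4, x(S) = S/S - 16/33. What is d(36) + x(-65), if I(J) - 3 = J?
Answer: 1304/33 ≈ 39.515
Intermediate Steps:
x(S) = 17/33 (x(S) = 1 - 16*1/33 = 1 - 16/33 = 17/33)
H(q) = 1 - 4/q
I(J) = 3 + J
d(z) = 3 + z (d(z) = z + (3 + (-4 + 4)/4) = z + (3 + (¼)*0) = z + (3 + 0) = z + 3 = 3 + z)
d(36) + x(-65) = (3 + 36) + 17/33 = 39 + 17/33 = 1304/33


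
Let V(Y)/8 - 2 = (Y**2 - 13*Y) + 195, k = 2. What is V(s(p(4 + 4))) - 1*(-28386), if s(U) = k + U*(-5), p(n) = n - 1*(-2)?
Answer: 53386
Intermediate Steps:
p(n) = 2 + n (p(n) = n + 2 = 2 + n)
s(U) = 2 - 5*U (s(U) = 2 + U*(-5) = 2 - 5*U)
V(Y) = 1576 - 104*Y + 8*Y**2 (V(Y) = 16 + 8*((Y**2 - 13*Y) + 195) = 16 + 8*(195 + Y**2 - 13*Y) = 16 + (1560 - 104*Y + 8*Y**2) = 1576 - 104*Y + 8*Y**2)
V(s(p(4 + 4))) - 1*(-28386) = (1576 - 104*(2 - 5*(2 + (4 + 4))) + 8*(2 - 5*(2 + (4 + 4)))**2) - 1*(-28386) = (1576 - 104*(2 - 5*(2 + 8)) + 8*(2 - 5*(2 + 8))**2) + 28386 = (1576 - 104*(2 - 5*10) + 8*(2 - 5*10)**2) + 28386 = (1576 - 104*(2 - 50) + 8*(2 - 50)**2) + 28386 = (1576 - 104*(-48) + 8*(-48)**2) + 28386 = (1576 + 4992 + 8*2304) + 28386 = (1576 + 4992 + 18432) + 28386 = 25000 + 28386 = 53386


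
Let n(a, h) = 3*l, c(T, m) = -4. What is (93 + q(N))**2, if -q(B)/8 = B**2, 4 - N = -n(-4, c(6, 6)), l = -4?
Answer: 175561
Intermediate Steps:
n(a, h) = -12 (n(a, h) = 3*(-4) = -12)
N = -8 (N = 4 - (-1)*(-12) = 4 - 1*12 = 4 - 12 = -8)
q(B) = -8*B**2
(93 + q(N))**2 = (93 - 8*(-8)**2)**2 = (93 - 8*64)**2 = (93 - 512)**2 = (-419)**2 = 175561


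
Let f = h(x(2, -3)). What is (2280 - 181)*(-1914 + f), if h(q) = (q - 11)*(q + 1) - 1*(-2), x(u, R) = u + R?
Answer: -4013288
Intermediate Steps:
x(u, R) = R + u
h(q) = 2 + (1 + q)*(-11 + q) (h(q) = (-11 + q)*(1 + q) + 2 = (1 + q)*(-11 + q) + 2 = 2 + (1 + q)*(-11 + q))
f = 2 (f = -9 + (-3 + 2)² - 10*(-3 + 2) = -9 + (-1)² - 10*(-1) = -9 + 1 + 10 = 2)
(2280 - 181)*(-1914 + f) = (2280 - 181)*(-1914 + 2) = 2099*(-1912) = -4013288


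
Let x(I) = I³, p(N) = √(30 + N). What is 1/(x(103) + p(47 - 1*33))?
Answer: 1092727/1194052296485 - 2*√11/1194052296485 ≈ 9.1514e-7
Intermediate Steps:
1/(x(103) + p(47 - 1*33)) = 1/(103³ + √(30 + (47 - 1*33))) = 1/(1092727 + √(30 + (47 - 33))) = 1/(1092727 + √(30 + 14)) = 1/(1092727 + √44) = 1/(1092727 + 2*√11)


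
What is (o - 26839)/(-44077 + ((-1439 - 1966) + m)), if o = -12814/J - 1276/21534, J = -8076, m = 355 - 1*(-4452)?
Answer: 388938904523/618462401850 ≈ 0.62888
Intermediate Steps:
m = 4807 (m = 355 + 4452 = 4807)
o = 22135975/14492382 (o = -12814/(-8076) - 1276/21534 = -12814*(-1/8076) - 1276*1/21534 = 6407/4038 - 638/10767 = 22135975/14492382 ≈ 1.5274)
(o - 26839)/(-44077 + ((-1439 - 1966) + m)) = (22135975/14492382 - 26839)/(-44077 + ((-1439 - 1966) + 4807)) = -388938904523/(14492382*(-44077 + (-3405 + 4807))) = -388938904523/(14492382*(-44077 + 1402)) = -388938904523/14492382/(-42675) = -388938904523/14492382*(-1/42675) = 388938904523/618462401850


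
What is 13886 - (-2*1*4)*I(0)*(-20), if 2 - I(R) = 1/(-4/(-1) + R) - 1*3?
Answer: 13126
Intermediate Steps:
I(R) = 5 - 1/(4 + R) (I(R) = 2 - (1/(-4/(-1) + R) - 1*3) = 2 - (1/(-4*(-1) + R) - 3) = 2 - (1/(4 + R) - 3) = 2 - (-3 + 1/(4 + R)) = 2 + (3 - 1/(4 + R)) = 5 - 1/(4 + R))
13886 - (-2*1*4)*I(0)*(-20) = 13886 - (-2*1*4)*((19 + 5*0)/(4 + 0))*(-20) = 13886 - (-2*4)*((19 + 0)/4)*(-20) = 13886 - (-2*19)*(-20) = 13886 - (-8*19/4)*(-20) = 13886 - (-38)*(-20) = 13886 - 1*760 = 13886 - 760 = 13126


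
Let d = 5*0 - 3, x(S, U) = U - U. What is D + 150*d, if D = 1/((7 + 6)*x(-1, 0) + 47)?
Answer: -21149/47 ≈ -449.98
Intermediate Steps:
x(S, U) = 0
d = -3 (d = 0 - 3 = -3)
D = 1/47 (D = 1/((7 + 6)*0 + 47) = 1/(13*0 + 47) = 1/(0 + 47) = 1/47 ≈ 0.021277)
D + 150*d = 1/47 + 150*(-3) = 1/47 - 450 = -21149/47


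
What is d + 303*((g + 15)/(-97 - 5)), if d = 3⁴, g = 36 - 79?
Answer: 2791/17 ≈ 164.18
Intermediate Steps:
g = -43
d = 81
d + 303*((g + 15)/(-97 - 5)) = 81 + 303*((-43 + 15)/(-97 - 5)) = 81 + 303*(-28/(-102)) = 81 + 303*(-28*(-1/102)) = 81 + 303*(14/51) = 81 + 1414/17 = 2791/17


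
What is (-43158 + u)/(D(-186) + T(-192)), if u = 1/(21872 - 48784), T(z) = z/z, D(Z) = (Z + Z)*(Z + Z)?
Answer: -1161468097/3724217120 ≈ -0.31187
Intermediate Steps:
D(Z) = 4*Z**2 (D(Z) = (2*Z)*(2*Z) = 4*Z**2)
T(z) = 1
u = -1/26912 (u = 1/(-26912) = -1/26912 ≈ -3.7158e-5)
(-43158 + u)/(D(-186) + T(-192)) = (-43158 - 1/26912)/(4*(-186)**2 + 1) = -1161468097/(26912*(4*34596 + 1)) = -1161468097/(26912*(138384 + 1)) = -1161468097/26912/138385 = -1161468097/26912*1/138385 = -1161468097/3724217120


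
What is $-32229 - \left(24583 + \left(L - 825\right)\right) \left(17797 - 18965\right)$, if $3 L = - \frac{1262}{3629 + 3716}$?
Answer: $\frac{610745155009}{22035} \approx 2.7717 \cdot 10^{7}$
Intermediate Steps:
$L = - \frac{1262}{22035}$ ($L = \frac{\left(-1262\right) \frac{1}{3629 + 3716}}{3} = \frac{\left(-1262\right) \frac{1}{7345}}{3} = \frac{1}{3} \left(- \frac{1262}{7345}\right) = - \frac{1262}{22035} \approx -0.057272$)
$-32229 - \left(24583 + \left(L - 825\right)\right) \left(17797 - 18965\right) = -32229 - \left(24583 - \frac{18180137}{22035}\right) \left(17797 - 18965\right) = -32229 - \left(24583 - \frac{18180137}{22035}\right) \left(-1168\right) = -32229 - \frac{523506268}{22035} \left(-1168\right) = -32229 - - \frac{611455321024}{22035} = -32229 + \frac{611455321024}{22035} = \frac{610745155009}{22035}$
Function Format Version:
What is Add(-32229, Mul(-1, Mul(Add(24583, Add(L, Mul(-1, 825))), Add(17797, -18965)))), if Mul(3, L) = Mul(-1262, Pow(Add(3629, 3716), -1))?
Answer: Rational(610745155009, 22035) ≈ 2.7717e+7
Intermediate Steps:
L = Rational(-1262, 22035) (L = Mul(Rational(1, 3), Mul(-1262, Pow(Add(3629, 3716), -1))) = Mul(Rational(1, 3), Mul(-1262, Pow(7345, -1))) = Mul(Rational(1, 3), Mul(-1262, Rational(1, 7345))) = Mul(Rational(1, 3), Rational(-1262, 7345)) = Rational(-1262, 22035) ≈ -0.057272)
Add(-32229, Mul(-1, Mul(Add(24583, Add(L, Mul(-1, 825))), Add(17797, -18965)))) = Add(-32229, Mul(-1, Mul(Add(24583, Add(Rational(-1262, 22035), Mul(-1, 825))), Add(17797, -18965)))) = Add(-32229, Mul(-1, Mul(Add(24583, Add(Rational(-1262, 22035), -825)), -1168))) = Add(-32229, Mul(-1, Mul(Add(24583, Rational(-18180137, 22035)), -1168))) = Add(-32229, Mul(-1, Mul(Rational(523506268, 22035), -1168))) = Add(-32229, Mul(-1, Rational(-611455321024, 22035))) = Add(-32229, Rational(611455321024, 22035)) = Rational(610745155009, 22035)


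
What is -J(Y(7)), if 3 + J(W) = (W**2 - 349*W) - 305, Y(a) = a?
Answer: 2702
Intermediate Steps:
J(W) = -308 + W**2 - 349*W (J(W) = -3 + ((W**2 - 349*W) - 305) = -3 + (-305 + W**2 - 349*W) = -308 + W**2 - 349*W)
-J(Y(7)) = -(-308 + 7**2 - 349*7) = -(-308 + 49 - 2443) = -1*(-2702) = 2702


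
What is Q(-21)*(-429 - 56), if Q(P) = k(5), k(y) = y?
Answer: -2425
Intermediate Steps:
Q(P) = 5
Q(-21)*(-429 - 56) = 5*(-429 - 56) = 5*(-485) = -2425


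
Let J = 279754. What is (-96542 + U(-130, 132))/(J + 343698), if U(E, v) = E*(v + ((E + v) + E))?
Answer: -48531/311726 ≈ -0.15568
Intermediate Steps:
U(E, v) = E*(2*E + 2*v) (U(E, v) = E*(v + (v + 2*E)) = E*(2*E + 2*v))
(-96542 + U(-130, 132))/(J + 343698) = (-96542 + 2*(-130)*(-130 + 132))/(279754 + 343698) = (-96542 + 2*(-130)*2)/623452 = (-96542 - 520)*(1/623452) = -97062*1/623452 = -48531/311726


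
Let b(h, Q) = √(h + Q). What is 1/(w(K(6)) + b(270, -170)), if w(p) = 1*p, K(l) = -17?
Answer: -⅐ ≈ -0.14286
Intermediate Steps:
b(h, Q) = √(Q + h)
w(p) = p
1/(w(K(6)) + b(270, -170)) = 1/(-17 + √(-170 + 270)) = 1/(-17 + √100) = 1/(-17 + 10) = 1/(-7) = -⅐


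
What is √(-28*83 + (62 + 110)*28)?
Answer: 2*√623 ≈ 49.920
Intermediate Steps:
√(-28*83 + (62 + 110)*28) = √(-2324 + 172*28) = √(-2324 + 4816) = √2492 = 2*√623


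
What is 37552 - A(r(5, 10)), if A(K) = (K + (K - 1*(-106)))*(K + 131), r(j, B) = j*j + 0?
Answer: 13216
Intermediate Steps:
r(j, B) = j² (r(j, B) = j² + 0 = j²)
A(K) = (106 + 2*K)*(131 + K) (A(K) = (K + (K + 106))*(131 + K) = (K + (106 + K))*(131 + K) = (106 + 2*K)*(131 + K))
37552 - A(r(5, 10)) = 37552 - (13886 + 2*(5²)² + 368*5²) = 37552 - (13886 + 2*25² + 368*25) = 37552 - (13886 + 2*625 + 9200) = 37552 - (13886 + 1250 + 9200) = 37552 - 1*24336 = 37552 - 24336 = 13216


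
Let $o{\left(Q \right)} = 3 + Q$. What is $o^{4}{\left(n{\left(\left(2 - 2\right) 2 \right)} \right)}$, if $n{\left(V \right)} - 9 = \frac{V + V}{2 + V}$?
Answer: $20736$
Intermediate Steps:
$n{\left(V \right)} = 9 + \frac{2 V}{2 + V}$ ($n{\left(V \right)} = 9 + \frac{V + V}{2 + V} = 9 + \frac{2 V}{2 + V}$)
$o^{4}{\left(n{\left(\left(2 - 2\right) 2 \right)} \right)} = \left(3 + \frac{18 + 11 \left(2 - 2\right) 2}{2 + \left(2 - 2\right) 2}\right)^{4} = \left(3 + \frac{18 + 11 \cdot 0 \cdot 2}{2 + 0 \cdot 2}\right)^{4} = \left(3 + \frac{18 + 11 \cdot 0}{2 + 0}\right)^{4} = \left(3 + \frac{18 + 0}{2}\right)^{4} = \left(3 + \frac{1}{2} \cdot 18\right)^{4} = \left(3 + 9\right)^{4} = 12^{4} = 20736$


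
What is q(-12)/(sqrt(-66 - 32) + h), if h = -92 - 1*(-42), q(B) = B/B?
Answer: -25/1299 - 7*I*sqrt(2)/2598 ≈ -0.019246 - 0.0038104*I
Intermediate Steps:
q(B) = 1
h = -50 (h = -92 + 42 = -50)
q(-12)/(sqrt(-66 - 32) + h) = 1/(sqrt(-66 - 32) - 50) = 1/(sqrt(-98) - 50) = 1/(7*I*sqrt(2) - 50) = 1/(-50 + 7*I*sqrt(2))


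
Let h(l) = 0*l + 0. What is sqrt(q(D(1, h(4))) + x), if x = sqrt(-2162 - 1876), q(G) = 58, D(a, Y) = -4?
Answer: sqrt(58 + I*sqrt(4038)) ≈ 8.4863 + 3.744*I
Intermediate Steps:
h(l) = 0 (h(l) = 0 + 0 = 0)
x = I*sqrt(4038) (x = sqrt(-4038) = I*sqrt(4038) ≈ 63.545*I)
sqrt(q(D(1, h(4))) + x) = sqrt(58 + I*sqrt(4038))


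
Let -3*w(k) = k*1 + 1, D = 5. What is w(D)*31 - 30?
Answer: -92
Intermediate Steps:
w(k) = -⅓ - k/3 (w(k) = -(k*1 + 1)/3 = -(k + 1)/3 = -(1 + k)/3 = -⅓ - k/3)
w(D)*31 - 30 = (-⅓ - ⅓*5)*31 - 30 = (-⅓ - 5/3)*31 - 30 = -2*31 - 30 = -62 - 30 = -92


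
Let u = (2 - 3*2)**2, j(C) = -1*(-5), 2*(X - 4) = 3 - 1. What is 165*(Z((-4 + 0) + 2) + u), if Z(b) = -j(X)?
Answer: 1815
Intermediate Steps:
X = 5 (X = 4 + (3 - 1)/2 = 4 + (1/2)*2 = 4 + 1 = 5)
j(C) = 5
u = 16 (u = (2 - 6)**2 = (-4)**2 = 16)
Z(b) = -5 (Z(b) = -1*5 = -5)
165*(Z((-4 + 0) + 2) + u) = 165*(-5 + 16) = 165*11 = 1815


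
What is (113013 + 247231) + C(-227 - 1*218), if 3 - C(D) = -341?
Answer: 360588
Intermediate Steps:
C(D) = 344 (C(D) = 3 - 1*(-341) = 3 + 341 = 344)
(113013 + 247231) + C(-227 - 1*218) = (113013 + 247231) + 344 = 360244 + 344 = 360588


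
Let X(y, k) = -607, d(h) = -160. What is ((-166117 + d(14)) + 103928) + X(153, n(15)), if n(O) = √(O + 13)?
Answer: -62956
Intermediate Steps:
n(O) = √(13 + O)
((-166117 + d(14)) + 103928) + X(153, n(15)) = ((-166117 - 160) + 103928) - 607 = (-166277 + 103928) - 607 = -62349 - 607 = -62956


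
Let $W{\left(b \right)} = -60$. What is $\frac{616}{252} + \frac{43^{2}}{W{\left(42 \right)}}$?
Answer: $- \frac{5107}{180} \approx -28.372$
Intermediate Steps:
$\frac{616}{252} + \frac{43^{2}}{W{\left(42 \right)}} = \frac{616}{252} + \frac{43^{2}}{-60} = 616 \cdot \frac{1}{252} + 1849 \left(- \frac{1}{60}\right) = \frac{22}{9} - \frac{1849}{60} = - \frac{5107}{180}$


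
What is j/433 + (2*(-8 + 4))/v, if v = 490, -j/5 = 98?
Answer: -121782/106085 ≈ -1.1480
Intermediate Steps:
j = -490 (j = -5*98 = -490)
j/433 + (2*(-8 + 4))/v = -490/433 + (2*(-8 + 4))/490 = -490*1/433 + (2*(-4))*(1/490) = -490/433 - 8*1/490 = -490/433 - 4/245 = -121782/106085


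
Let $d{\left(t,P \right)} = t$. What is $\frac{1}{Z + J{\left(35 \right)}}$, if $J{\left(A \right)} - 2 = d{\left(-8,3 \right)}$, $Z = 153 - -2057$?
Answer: $\frac{1}{2204} \approx 0.00045372$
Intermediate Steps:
$Z = 2210$ ($Z = 153 + 2057 = 2210$)
$J{\left(A \right)} = -6$ ($J{\left(A \right)} = 2 - 8 = -6$)
$\frac{1}{Z + J{\left(35 \right)}} = \frac{1}{2210 - 6} = \frac{1}{2204}$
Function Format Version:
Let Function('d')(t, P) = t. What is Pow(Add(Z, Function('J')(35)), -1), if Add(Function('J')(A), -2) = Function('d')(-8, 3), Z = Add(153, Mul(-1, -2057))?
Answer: Rational(1, 2204) ≈ 0.00045372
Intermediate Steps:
Z = 2210 (Z = Add(153, 2057) = 2210)
Function('J')(A) = -6 (Function('J')(A) = Add(2, -8) = -6)
Pow(Add(Z, Function('J')(35)), -1) = Pow(Add(2210, -6), -1) = Pow(2204, -1) = Rational(1, 2204)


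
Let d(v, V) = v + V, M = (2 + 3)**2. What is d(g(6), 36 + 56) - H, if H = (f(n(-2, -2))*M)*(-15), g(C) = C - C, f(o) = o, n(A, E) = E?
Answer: -658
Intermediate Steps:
g(C) = 0
M = 25 (M = 5**2 = 25)
H = 750 (H = -2*25*(-15) = -50*(-15) = 750)
d(v, V) = V + v
d(g(6), 36 + 56) - H = ((36 + 56) + 0) - 1*750 = (92 + 0) - 750 = 92 - 750 = -658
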